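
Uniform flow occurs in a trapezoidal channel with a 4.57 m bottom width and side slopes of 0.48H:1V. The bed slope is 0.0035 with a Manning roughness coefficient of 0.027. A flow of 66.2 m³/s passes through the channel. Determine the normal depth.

y_n = 3.38 m

Manning's equation rearranged: A R^(2/3) = nQ / (1·√S) = 0.027 × 66.2 / (√0.0035) = 30.21.
Trying y = 2.82 m: A R^(2/3) = 22.31 — low.
Trying y = 3.38 m: A R^(2/3) = 30.21 — matches.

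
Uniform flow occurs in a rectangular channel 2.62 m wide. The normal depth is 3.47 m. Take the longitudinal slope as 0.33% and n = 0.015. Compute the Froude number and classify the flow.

Flow area A = b·y = 2.62 × 3.47 = 9.091 m². Wetted perimeter P = b + 2y = 2.62 + 2×3.47 = 9.56 m.
Hydraulic radius R = A/P = 9.091/9.56 = 0.951 m.
V = (1/n) R^(2/3) √S = (1/0.015) × 0.951^(2/3) × √0.0033 = 3.704 m/s. Hydraulic depth D_h = A/T = 9.091/2.62 = 3.47 m.
Froude number Fr = V/√(g·D_h) = 3.704/√(9.81×3.47) = 0.635, which is less than 1, so the flow is subcritical.

subcritical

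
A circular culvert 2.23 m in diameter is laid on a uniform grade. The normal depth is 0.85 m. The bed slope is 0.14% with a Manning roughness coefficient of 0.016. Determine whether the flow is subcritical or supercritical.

subcritical

For a circular section of diameter D = 2.23 m at depth y = 0.85 m, the central angle is θ = 2 arccos(1 − 2y/D) = 2.662 rad. Then A = (D²/8)(θ − sin θ) = 1.368 m² and P = Dθ/2 = 2.968 m.
Hydraulic radius R = A/P = 1.368/2.968 = 0.4608 m.
V = (1/n) R^(2/3) √S = (1/0.016) × 0.4608^(2/3) × √0.0014 = 1.395 m/s. Hydraulic depth D_h = A/T = 1.368/2.166 = 0.6313 m.
Froude number Fr = V/√(g·D_h) = 1.395/√(9.81×0.6313) = 0.561, which is less than 1, so the flow is subcritical.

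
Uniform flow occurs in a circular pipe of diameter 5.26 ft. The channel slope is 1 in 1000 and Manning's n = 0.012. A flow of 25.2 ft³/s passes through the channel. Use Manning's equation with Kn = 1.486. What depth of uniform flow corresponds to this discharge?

Manning's equation rearranged: A R^(2/3) = nQ / (1.486·√S) = 0.012 × 25.2 / (1.486 × √0.001) = 6.435.
Trying y = 2.24 ft: A R^(2/3) = 9.847 — over.
Trying y = 1.78 ft: A R^(2/3) = 6.435 — matches.

y_n = 1.78 ft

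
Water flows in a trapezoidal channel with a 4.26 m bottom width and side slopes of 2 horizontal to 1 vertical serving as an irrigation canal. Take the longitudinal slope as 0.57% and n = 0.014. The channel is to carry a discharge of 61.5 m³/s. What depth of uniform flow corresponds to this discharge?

Manning's equation rearranged: A R^(2/3) = nQ / (1·√S) = 0.014 × 61.5 / (√0.0057) = 11.4.
Try y = 1.24 m: A R^(2/3) = 7.513 — short.
Try y = 1.54 m: A R^(2/3) = 11.41 — ≈ 11.4.

y_n = 1.54 m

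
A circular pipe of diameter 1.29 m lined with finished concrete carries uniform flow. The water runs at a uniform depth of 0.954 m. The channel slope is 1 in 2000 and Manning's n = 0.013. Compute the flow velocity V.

For a circular section of diameter D = 1.29 m at depth y = 0.954 m, the central angle is θ = 2 arccos(1 − 2y/D) = 4.141 rad. Then A = (D²/8)(θ − sin θ) = 1.036 m² and P = Dθ/2 = 2.671 m.
Hydraulic radius R = A/P = 1.036/2.671 = 0.388 m.
From Manning's equation, V = (1/n) R^(2/3) S^(1/2) = (1/0.013) × 0.388^(2/3) × 0.0005^(1/2) = 0.915 m/s.

V = 0.915 m/s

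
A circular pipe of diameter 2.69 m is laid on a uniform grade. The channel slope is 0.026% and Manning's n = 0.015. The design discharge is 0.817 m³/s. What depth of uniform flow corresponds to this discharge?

Manning's equation rearranged: A R^(2/3) = nQ / (1·√S) = 0.015 × 0.817 / (√0.00026) = 0.76.
Try y = 0.861 m: A R^(2/3) = 0.9678 — high.
Try y = 0.541 m: A R^(2/3) = 0.3863 — low.
Try y = 0.76 m: A R^(2/3) = 0.7602 — close enough.

y_n = 0.76 m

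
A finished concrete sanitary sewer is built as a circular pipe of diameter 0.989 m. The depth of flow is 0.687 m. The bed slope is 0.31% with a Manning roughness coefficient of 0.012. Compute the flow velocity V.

For a circular section of diameter D = 0.989 m at depth y = 0.687 m, the central angle is θ = 2 arccos(1 − 2y/D) = 3.941 rad. Then A = (D²/8)(θ − sin θ) = 0.5696 m² and P = Dθ/2 = 1.949 m.
Hydraulic radius R = A/P = 0.5696/1.949 = 0.2922 m.
From Manning's equation, V = (1/n) R^(2/3) S^(1/2) = (1/0.012) × 0.2922^(2/3) × 0.0031^(1/2) = 2.04 m/s.

V = 2.04 m/s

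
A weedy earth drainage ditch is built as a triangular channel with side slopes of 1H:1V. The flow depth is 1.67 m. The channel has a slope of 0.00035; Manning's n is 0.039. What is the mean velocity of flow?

For a triangular section with side slope z = 1: A = zy² = 1×1.67² = 2.789 m²; P = 2y√(1+z²) = 2×1.67×1.414 = 4.723 m.
Hydraulic radius R = A/P = 2.789/4.723 = 0.5904 m.
From Manning's equation, V = (1/n) R^(2/3) S^(1/2) = (1/0.039) × 0.5904^(2/3) × 0.00035^(1/2) = 0.338 m/s.

V = 0.338 m/s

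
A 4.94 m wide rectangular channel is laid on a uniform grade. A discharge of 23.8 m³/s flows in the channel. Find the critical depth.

For a rectangular channel, critical depth y_c = (q²/g)^(1/3) where q = Q/b = 23.8/4.94 = 4.818 m²/s.
So y_c = (4.818²/9.81)^(1/3) = 1.33 m.

y_c = 1.33 m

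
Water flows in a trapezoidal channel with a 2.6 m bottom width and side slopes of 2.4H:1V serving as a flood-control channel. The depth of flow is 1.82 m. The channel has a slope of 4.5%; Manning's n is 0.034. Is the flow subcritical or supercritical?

supercritical

With bottom width b = 2.6 m and side slope z = 2.4: A = (b + zy)y = (2.6 + 2.4×1.82)×1.82 = 12.68 m²; P = b + 2y√(1+z²) = 2.6 + 2×1.82×2.6 = 12.06 m.
Hydraulic radius R = A/P = 12.68/12.06 = 1.051 m.
V = (1/n) R^(2/3) √S = (1/0.034) × 1.051^(2/3) × √0.045 = 6.45 m/s. Hydraulic depth D_h = A/T = 12.68/11.34 = 1.119 m.
Froude number Fr = V/√(g·D_h) = 6.45/√(9.81×1.119) = 1.95, which is greater than 1, so the flow is supercritical.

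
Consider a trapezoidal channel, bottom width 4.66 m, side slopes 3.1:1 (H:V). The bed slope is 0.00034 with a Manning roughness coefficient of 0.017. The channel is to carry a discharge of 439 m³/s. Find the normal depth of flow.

y_n = 6.77 m

Manning's equation rearranged: A R^(2/3) = nQ / (1·√S) = 0.017 × 439 / (√0.00034) = 404.7.
At y = 8.16 m: A R^(2/3) = 639.1 — over.
At y = 6.77 m: A R^(2/3) = 404.9 — matches.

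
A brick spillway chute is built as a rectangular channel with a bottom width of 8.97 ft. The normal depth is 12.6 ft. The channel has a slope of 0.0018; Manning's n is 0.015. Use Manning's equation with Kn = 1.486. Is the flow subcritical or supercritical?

subcritical

Flow area A = b·y = 8.97 × 12.6 = 113 ft². Wetted perimeter P = b + 2y = 8.97 + 2×12.6 = 34.17 ft.
Hydraulic radius R = A/P = 113/34.17 = 3.308 ft.
V = (1.486/n) R^(2/3) √S = (1.486/0.015) × 3.308^(2/3) × √0.0018 = 9.331 ft/s. Hydraulic depth D_h = A/T = 113/8.97 = 12.6 ft.
Froude number Fr = V/√(g·D_h) = 9.331/√(32.2×12.6) = 0.463, which is less than 1, so the flow is subcritical.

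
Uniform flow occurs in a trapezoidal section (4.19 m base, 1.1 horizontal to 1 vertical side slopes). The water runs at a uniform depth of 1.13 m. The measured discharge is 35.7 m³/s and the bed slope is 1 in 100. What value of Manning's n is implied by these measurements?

With bottom width b = 4.19 m and side slope z = 1.1: A = (b + zy)y = (4.19 + 1.1×1.13)×1.13 = 6.139 m²; P = b + 2y√(1+z²) = 4.19 + 2×1.13×1.487 = 7.55 m.
Hydraulic radius R = A/P = 6.139/7.55 = 0.8132 m.
Rearranging Manning's equation: n = (1/Q) A R^(2/3) S^(1/2) = (1/35.7) × 6.139 × 0.8132^(2/3) × √0.01 = 0.015.

n = 0.015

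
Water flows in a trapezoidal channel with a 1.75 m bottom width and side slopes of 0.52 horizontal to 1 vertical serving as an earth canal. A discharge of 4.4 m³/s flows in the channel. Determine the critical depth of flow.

y_c = 0.795 m

At critical depth, Q² T / (g A³) = 1, i.e. A³/T = Q²/g = 4.4²/9.81 = 1.973.
Trying y = 1 m: A³/T = 4.193 — over.
Trying y = 0.679 m: A³/T = 1.186 — short.
Trying y = 0.795 m: A³/T = 1.974 — close enough.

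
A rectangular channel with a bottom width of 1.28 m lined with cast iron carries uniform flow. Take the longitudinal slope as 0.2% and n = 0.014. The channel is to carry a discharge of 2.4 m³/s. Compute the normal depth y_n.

Manning's equation rearranged: A R^(2/3) = nQ / (1·√S) = 0.014 × 2.4 / (√0.002) = 0.7513.
At y = 1.17 m: A R^(2/3) = 0.8315 — too large.
At y = 1.08 m: A R^(2/3) = 0.7528 — close enough.

y_n = 1.08 m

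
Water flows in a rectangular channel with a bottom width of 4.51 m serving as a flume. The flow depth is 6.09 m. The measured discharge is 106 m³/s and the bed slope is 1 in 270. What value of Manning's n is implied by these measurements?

Flow area A = b·y = 4.51 × 6.09 = 27.47 m². Wetted perimeter P = b + 2y = 4.51 + 2×6.09 = 16.69 m.
Hydraulic radius R = A/P = 27.47/16.69 = 1.646 m.
Rearranging Manning's equation: n = (1/Q) A R^(2/3) S^(1/2) = (1/106) × 27.47 × 1.646^(2/3) × √0.003704 = 0.022.

n = 0.022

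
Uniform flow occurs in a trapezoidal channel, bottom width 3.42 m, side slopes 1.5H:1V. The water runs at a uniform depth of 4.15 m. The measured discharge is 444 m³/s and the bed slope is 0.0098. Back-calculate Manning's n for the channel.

With bottom width b = 3.42 m and side slope z = 1.5: A = (b + zy)y = (3.42 + 1.5×4.15)×4.15 = 40.03 m²; P = b + 2y√(1+z²) = 3.42 + 2×4.15×1.803 = 18.38 m.
Hydraulic radius R = A/P = 40.03/18.38 = 2.177 m.
Rearranging Manning's equation: n = (1/Q) A R^(2/3) S^(1/2) = (1/444) × 40.03 × 2.177^(2/3) × √0.0098 = 0.015.

n = 0.015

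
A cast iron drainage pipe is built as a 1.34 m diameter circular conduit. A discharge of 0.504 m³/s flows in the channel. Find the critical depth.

y_c = 0.367 m

At critical depth, Q² T / (g A³) = 1, i.e. A³/T = Q²/g = 0.504²/9.81 = 0.02589.
Try y = 0.281 m: A³/T = 0.00909 — low.
Try y = 0.367 m: A³/T = 0.02576 — close enough.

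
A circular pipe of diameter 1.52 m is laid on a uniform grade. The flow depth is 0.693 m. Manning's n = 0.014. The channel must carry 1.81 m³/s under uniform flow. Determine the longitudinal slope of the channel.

For a circular section of diameter D = 1.52 m at depth y = 0.693 m, the central angle is θ = 2 arccos(1 − 2y/D) = 2.965 rad. Then A = (D²/8)(θ − sin θ) = 0.8056 m² and P = Dθ/2 = 2.253 m.
Hydraulic radius R = A/P = 0.8056/2.253 = 0.3575 m.
From Manning's equation, S = [nQ / (1 A R^(2/3))]² = [0.014 × 1.81 / (1 × 0.8056 × 0.3575^(2/3))]² = 0.0039.

S = 0.0039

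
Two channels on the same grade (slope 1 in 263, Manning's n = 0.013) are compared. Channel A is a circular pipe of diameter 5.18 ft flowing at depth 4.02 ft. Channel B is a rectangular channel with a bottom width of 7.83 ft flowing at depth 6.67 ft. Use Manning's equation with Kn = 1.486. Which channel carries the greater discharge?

channel B

Channel A: For a circular section of diameter D = 5.18 ft at depth y = 4.02 ft, the central angle is θ = 2 arccos(1 − 2y/D) = 4.311 rad. Then A = (D²/8)(θ − sin θ) = 17.55 ft² and P = Dθ/2 = 11.17 ft. Hydraulic radius R = A/P = 17.55/11.17 = 1.572 ft. Q_A = (1.486/0.013)·17.55·1.572^(2/3)·√0.003802 = 167.2 ft³/s.
Channel B: Flow area A = b·y = 7.83 × 6.67 = 52.23 ft². Wetted perimeter P = b + 2y = 7.83 + 2×6.67 = 21.17 ft. Hydraulic radius R = A/P = 52.23/21.17 = 2.467 ft. Q_B = (1.486/0.013)·52.23·2.467^(2/3)·√0.003802 = 672.1 ft³/s.
Q_A = 167.2 ft³/s vs Q_B = 672.1 ft³/s, so channel B carries more.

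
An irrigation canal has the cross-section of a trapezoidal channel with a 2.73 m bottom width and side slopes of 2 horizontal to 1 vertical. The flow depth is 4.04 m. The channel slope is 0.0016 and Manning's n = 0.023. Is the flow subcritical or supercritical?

With bottom width b = 2.73 m and side slope z = 2: A = (b + zy)y = (2.73 + 2×4.04)×4.04 = 43.67 m²; P = b + 2y√(1+z²) = 2.73 + 2×4.04×2.236 = 20.8 m.
Hydraulic radius R = A/P = 43.67/20.8 = 2.1 m.
V = (1/n) R^(2/3) √S = (1/0.023) × 2.1^(2/3) × √0.0016 = 2.852 m/s. Hydraulic depth D_h = A/T = 43.67/18.89 = 2.312 m.
Froude number Fr = V/√(g·D_h) = 2.852/√(9.81×2.312) = 0.599, which is less than 1, so the flow is subcritical.

subcritical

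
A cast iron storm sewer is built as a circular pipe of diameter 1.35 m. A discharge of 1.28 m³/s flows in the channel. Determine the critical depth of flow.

y_c = 0.594 m

At critical depth, Q² T / (g A³) = 1, i.e. A³/T = Q²/g = 1.28²/9.81 = 0.167.
Trying y = 0.7 m: A³/T = 0.312 — over.
Trying y = 0.594 m: A³/T = 0.1665 — ≈ 0.167.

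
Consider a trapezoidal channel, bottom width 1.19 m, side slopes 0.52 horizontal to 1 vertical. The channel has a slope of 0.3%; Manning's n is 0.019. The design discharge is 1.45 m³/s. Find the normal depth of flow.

y_n = 0.64 m

Manning's equation rearranged: A R^(2/3) = nQ / (1·√S) = 0.019 × 1.45 / (√0.003) = 0.503.
Try y = 0.718 m: A R^(2/3) = 0.609 — too large.
Try y = 0.64 m: A R^(2/3) = 0.5025 — ≈ 0.503.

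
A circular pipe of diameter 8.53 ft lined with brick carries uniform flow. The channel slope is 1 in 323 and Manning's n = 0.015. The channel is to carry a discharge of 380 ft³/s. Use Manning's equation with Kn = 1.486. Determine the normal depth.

Manning's equation rearranged: A R^(2/3) = nQ / (1.486·√S) = 0.015 × 380 / (1.486 × √0.003096) = 68.94.
Try y = 3.94 ft: A R^(2/3) = 41.29 — too small.
Try y = 6.29 ft: A R^(2/3) = 84.62 — too large.
Try y = 5.4 ft: A R^(2/3) = 68.93 — ≈ 68.94.

y_n = 5.4 ft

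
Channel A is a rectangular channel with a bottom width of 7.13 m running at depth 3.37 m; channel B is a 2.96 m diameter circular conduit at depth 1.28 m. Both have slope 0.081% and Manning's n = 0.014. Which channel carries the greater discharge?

Channel A: Flow area A = b·y = 7.13 × 3.37 = 24.03 m². Wetted perimeter P = b + 2y = 7.13 + 2×3.37 = 13.87 m. Hydraulic radius R = A/P = 24.03/13.87 = 1.732 m. Q_A = (1/0.014)·24.03·1.732^(2/3)·√0.00081 = 70.46 m³/s.
Channel B: For a circular section of diameter D = 2.96 m at depth y = 1.28 m, the central angle is θ = 2 arccos(1 − 2y/D) = 2.87 rad. Then A = (D²/8)(θ − sin θ) = 2.85 m² and P = Dθ/2 = 4.248 m. Hydraulic radius R = A/P = 2.85/4.248 = 0.671 m. Q_B = (1/0.014)·2.85·0.671^(2/3)·√0.00081 = 4.441 m³/s.
Q_A = 70.46 m³/s vs Q_B = 4.441 m³/s, so channel A carries more.

channel A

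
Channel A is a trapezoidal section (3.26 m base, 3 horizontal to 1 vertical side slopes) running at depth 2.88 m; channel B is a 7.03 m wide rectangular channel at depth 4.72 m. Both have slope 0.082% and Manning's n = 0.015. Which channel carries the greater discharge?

Channel A: With bottom width b = 3.26 m and side slope z = 3: A = (b + zy)y = (3.26 + 3×2.88)×2.88 = 34.27 m²; P = b + 2y√(1+z²) = 3.26 + 2×2.88×3.162 = 21.47 m. Hydraulic radius R = A/P = 34.27/21.47 = 1.596 m. Q_A = (1/0.015)·34.27·1.596^(2/3)·√0.00082 = 89.35 m³/s.
Channel B: Flow area A = b·y = 7.03 × 4.72 = 33.18 m². Wetted perimeter P = b + 2y = 7.03 + 2×4.72 = 16.47 m. Hydraulic radius R = A/P = 33.18/16.47 = 2.015 m. Q_B = (1/0.015)·33.18·2.015^(2/3)·√0.00082 = 101 m³/s.
Q_A = 89.35 m³/s vs Q_B = 101 m³/s, so channel B carries more.

channel B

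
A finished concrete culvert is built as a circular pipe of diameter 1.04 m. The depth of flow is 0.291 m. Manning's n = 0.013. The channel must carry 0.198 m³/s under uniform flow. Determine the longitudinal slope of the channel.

S = 0.00189

For a circular section of diameter D = 1.04 m at depth y = 0.291 m, the central angle is θ = 2 arccos(1 − 2y/D) = 2.23 rad. Then A = (D²/8)(θ − sin θ) = 0.1945 m² and P = Dθ/2 = 1.159 m.
Hydraulic radius R = A/P = 0.1945/1.159 = 0.1678 m.
From Manning's equation, S = [nQ / (1 A R^(2/3))]² = [0.013 × 0.198 / (1 × 0.1945 × 0.1678^(2/3))]² = 0.00189.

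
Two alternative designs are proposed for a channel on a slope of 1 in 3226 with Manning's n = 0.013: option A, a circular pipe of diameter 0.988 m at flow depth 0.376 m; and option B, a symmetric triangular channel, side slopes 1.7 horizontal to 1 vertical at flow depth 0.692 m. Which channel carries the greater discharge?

channel B

Channel A: For a circular section of diameter D = 0.988 m at depth y = 0.376 m, the central angle is θ = 2 arccos(1 − 2y/D) = 2.659 rad. Then A = (D²/8)(θ − sin θ) = 0.2679 m² and P = Dθ/2 = 1.314 m. Hydraulic radius R = A/P = 0.2679/1.314 = 0.2039 m. Q_A = (1/0.013)·0.2679·0.2039^(2/3)·√0.00031 = 0.1257 m³/s.
Channel B: For a triangular section with side slope z = 1.7: A = zy² = 1.7×0.692² = 0.8141 m²; P = 2y√(1+z²) = 2×0.692×1.972 = 2.73 m. Hydraulic radius R = A/P = 0.8141/2.73 = 0.2982 m. Q_B = (1/0.013)·0.8141·0.2982^(2/3)·√0.00031 = 0.4921 m³/s.
Q_A = 0.1257 m³/s vs Q_B = 0.4921 m³/s, so channel B carries more.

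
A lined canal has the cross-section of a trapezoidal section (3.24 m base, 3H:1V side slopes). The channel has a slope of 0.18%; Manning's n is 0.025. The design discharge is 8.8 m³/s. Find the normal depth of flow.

y_n = 1.05 m

Manning's equation rearranged: A R^(2/3) = nQ / (1·√S) = 0.025 × 8.8 / (√0.0018) = 5.185.
Try y = 0.72 m: A R^(2/3) = 2.446 — low.
Try y = 1.28 m: A R^(2/3) = 7.806 — high.
Try y = 1.05 m: A R^(2/3) = 5.183 — matches.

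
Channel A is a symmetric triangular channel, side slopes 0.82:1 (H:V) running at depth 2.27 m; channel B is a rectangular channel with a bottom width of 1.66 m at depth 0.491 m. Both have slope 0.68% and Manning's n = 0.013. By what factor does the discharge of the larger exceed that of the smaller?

9.12

Channel A: For a triangular section with side slope z = 0.82: A = zy² = 0.82×2.27² = 4.225 m²; P = 2y√(1+z²) = 2×2.27×1.293 = 5.871 m. Hydraulic radius R = A/P = 4.225/5.871 = 0.7197 m. Q_A = (1/0.013)·4.225·0.7197^(2/3)·√0.0068 = 21.52 m³/s.
Channel B: Flow area A = b·y = 1.66 × 0.491 = 0.8151 m². Wetted perimeter P = b + 2y = 1.66 + 2×0.491 = 2.642 m. Hydraulic radius R = A/P = 0.8151/2.642 = 0.3085 m. Q_B = (1/0.013)·0.8151·0.3085^(2/3)·√0.0068 = 2.361 m³/s.
The larger discharge is 21.52 m³/s and the smaller is 2.361 m³/s; the ratio is 9.12.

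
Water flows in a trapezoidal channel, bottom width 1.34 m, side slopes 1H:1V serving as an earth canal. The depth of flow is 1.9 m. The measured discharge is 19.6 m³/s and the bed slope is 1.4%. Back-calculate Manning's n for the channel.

n = 0.0351

With bottom width b = 1.34 m and side slope z = 1: A = (b + zy)y = (1.34 + 1×1.9)×1.9 = 6.156 m²; P = b + 2y√(1+z²) = 1.34 + 2×1.9×1.414 = 6.714 m.
Hydraulic radius R = A/P = 6.156/6.714 = 0.9169 m.
Rearranging Manning's equation: n = (1/Q) A R^(2/3) S^(1/2) = (1/19.6) × 6.156 × 0.9169^(2/3) × √0.014 = 0.0351.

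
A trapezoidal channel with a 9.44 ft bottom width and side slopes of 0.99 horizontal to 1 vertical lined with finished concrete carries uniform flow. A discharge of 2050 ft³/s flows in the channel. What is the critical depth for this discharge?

At critical depth, Q² T / (g A³) = 1, i.e. A³/T = Q²/g = 2050²/32.2 = 130500.
Try y = 6.98 ft: A³/T = 63900 — too small.
Try y = 10.3 ft: A³/T = 277300 — too large.
Try y = 8.46 ft: A³/T = 130700 — ≈ 130500.

y_c = 8.46 ft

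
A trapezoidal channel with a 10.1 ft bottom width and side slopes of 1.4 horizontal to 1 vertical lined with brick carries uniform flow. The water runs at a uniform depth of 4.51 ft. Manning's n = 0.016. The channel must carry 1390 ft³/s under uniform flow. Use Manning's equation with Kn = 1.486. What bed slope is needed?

With bottom width b = 10.1 ft and side slope z = 1.4: A = (b + zy)y = (10.1 + 1.4×4.51)×4.51 = 74.03 ft²; P = b + 2y√(1+z²) = 10.1 + 2×4.51×1.72 = 25.62 ft.
Hydraulic radius R = A/P = 74.03/25.62 = 2.89 ft.
From Manning's equation, S = [nQ / (1.486 A R^(2/3))]² = [0.016 × 1390 / (1.486 × 74.03 × 2.89^(2/3))]² = 0.00993.

S = 0.00993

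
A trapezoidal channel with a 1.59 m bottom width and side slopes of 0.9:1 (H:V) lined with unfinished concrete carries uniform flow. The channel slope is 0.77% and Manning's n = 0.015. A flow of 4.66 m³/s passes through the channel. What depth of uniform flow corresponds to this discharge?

Manning's equation rearranged: A R^(2/3) = nQ / (1·√S) = 0.015 × 4.66 / (√0.0077) = 0.7966.
At y = 0.477 m: A R^(2/3) = 0.4648 — low.
At y = 0.65 m: A R^(2/3) = 0.7972 — ≈ 0.7966.

y_n = 0.65 m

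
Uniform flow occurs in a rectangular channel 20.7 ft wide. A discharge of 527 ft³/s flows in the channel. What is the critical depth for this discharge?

y_c = 2.72 ft

For a rectangular channel, critical depth y_c = (q²/g)^(1/3) where q = Q/b = 527/20.7 = 25.46 ft²/s.
So y_c = (25.46²/32.2)^(1/3) = 2.72 ft.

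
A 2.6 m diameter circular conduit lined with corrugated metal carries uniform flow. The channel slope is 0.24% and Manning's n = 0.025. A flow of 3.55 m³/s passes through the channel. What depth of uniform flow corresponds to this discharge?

Manning's equation rearranged: A R^(2/3) = nQ / (1·√S) = 0.025 × 3.55 / (√0.0024) = 1.812.
Try y = 0.978 m: A R^(2/3) = 1.199 — too small.
Try y = 1.5 m: A R^(2/3) = 2.518 — too large.
Try y = 1.23 m: A R^(2/3) = 1.811 — ≈ 1.812.

y_n = 1.23 m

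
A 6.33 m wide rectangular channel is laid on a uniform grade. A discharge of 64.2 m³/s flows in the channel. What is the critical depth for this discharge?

For a rectangular channel, critical depth y_c = (q²/g)^(1/3) where q = Q/b = 64.2/6.33 = 10.14 m²/s.
So y_c = (10.14²/9.81)^(1/3) = 2.19 m.

y_c = 2.19 m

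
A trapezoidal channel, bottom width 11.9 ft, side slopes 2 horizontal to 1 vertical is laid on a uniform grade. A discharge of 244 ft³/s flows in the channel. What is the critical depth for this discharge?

At critical depth, Q² T / (g A³) = 1, i.e. A³/T = Q²/g = 244²/32.2 = 1849.
Try y = 1.78 ft: A³/T = 1096 — too small.
Try y = 2.54 ft: A³/T = 3637 — too large.
Try y = 2.08 ft: A³/T = 1844 — matches.

y_c = 2.08 ft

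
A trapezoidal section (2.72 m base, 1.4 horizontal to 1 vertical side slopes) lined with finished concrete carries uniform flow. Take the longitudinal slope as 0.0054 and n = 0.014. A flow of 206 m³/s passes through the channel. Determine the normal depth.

y_n = 3.49 m

Manning's equation rearranged: A R^(2/3) = nQ / (1·√S) = 0.014 × 206 / (√0.0054) = 39.25.
Trying y = 2.8 m: A R^(2/3) = 24.42 — short.
Trying y = 4.25 m: A R^(2/3) = 60.89 — over.
Trying y = 3.49 m: A R^(2/3) = 39.31 — ≈ 39.25.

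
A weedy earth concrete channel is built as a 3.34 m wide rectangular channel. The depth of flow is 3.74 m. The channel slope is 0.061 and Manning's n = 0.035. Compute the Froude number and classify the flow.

supercritical

Flow area A = b·y = 3.34 × 3.74 = 12.49 m². Wetted perimeter P = b + 2y = 3.34 + 2×3.74 = 10.82 m.
Hydraulic radius R = A/P = 12.49/10.82 = 1.154 m.
V = (1/n) R^(2/3) √S = (1/0.035) × 1.154^(2/3) × √0.061 = 7.766 m/s. Hydraulic depth D_h = A/T = 12.49/3.34 = 3.74 m.
Froude number Fr = V/√(g·D_h) = 7.766/√(9.81×3.74) = 1.28, which is greater than 1, so the flow is supercritical.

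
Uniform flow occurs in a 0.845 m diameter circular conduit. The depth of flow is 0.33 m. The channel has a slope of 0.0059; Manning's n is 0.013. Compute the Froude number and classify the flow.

supercritical

For a circular section of diameter D = 0.845 m at depth y = 0.33 m, the central angle is θ = 2 arccos(1 − 2y/D) = 2.7 rad. Then A = (D²/8)(θ − sin θ) = 0.2029 m² and P = Dθ/2 = 1.141 m.
Hydraulic radius R = A/P = 0.2029/1.141 = 0.1778 m.
V = (1/n) R^(2/3) √S = (1/0.013) × 0.1778^(2/3) × √0.0059 = 1.868 m/s. Hydraulic depth D_h = A/T = 0.2029/0.8245 = 0.246 m.
Froude number Fr = V/√(g·D_h) = 1.868/√(9.81×0.246) = 1.2, which is greater than 1, so the flow is supercritical.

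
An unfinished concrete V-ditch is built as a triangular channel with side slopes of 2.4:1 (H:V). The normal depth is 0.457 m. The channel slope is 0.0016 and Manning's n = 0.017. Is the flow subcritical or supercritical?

subcritical

For a triangular section with side slope z = 2.4: A = zy² = 2.4×0.457² = 0.5012 m²; P = 2y√(1+z²) = 2×0.457×2.6 = 2.376 m.
Hydraulic radius R = A/P = 0.5012/2.376 = 0.2109 m.
V = (1/n) R^(2/3) √S = (1/0.017) × 0.2109^(2/3) × √0.0016 = 0.8337 m/s. Hydraulic depth D_h = A/T = 0.5012/2.194 = 0.2285 m.
Froude number Fr = V/√(g·D_h) = 0.8337/√(9.81×0.2285) = 0.557, which is less than 1, so the flow is subcritical.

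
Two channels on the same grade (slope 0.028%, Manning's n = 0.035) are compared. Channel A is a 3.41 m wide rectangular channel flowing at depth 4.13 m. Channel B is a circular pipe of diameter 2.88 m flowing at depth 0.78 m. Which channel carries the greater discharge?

Channel A: Flow area A = b·y = 3.41 × 4.13 = 14.08 m². Wetted perimeter P = b + 2y = 3.41 + 2×4.13 = 11.67 m. Hydraulic radius R = A/P = 14.08/11.67 = 1.207 m. Q_A = (1/0.035)·14.08·1.207^(2/3)·√0.00028 = 7.632 m³/s.
Channel B: For a circular section of diameter D = 2.88 m at depth y = 0.78 m, the central angle is θ = 2 arccos(1 − 2y/D) = 2.189 rad. Then A = (D²/8)(θ − sin θ) = 1.425 m² and P = Dθ/2 = 3.153 m. Hydraulic radius R = A/P = 1.425/3.153 = 0.4521 m. Q_B = (1/0.035)·1.425·0.4521^(2/3)·√0.00028 = 0.4014 m³/s.
Q_A = 7.632 m³/s vs Q_B = 0.4014 m³/s, so channel A carries more.

channel A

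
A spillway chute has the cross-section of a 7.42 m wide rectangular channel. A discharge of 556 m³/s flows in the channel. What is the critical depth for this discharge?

y_c = 8.3 m

For a rectangular channel, critical depth y_c = (q²/g)^(1/3) where q = Q/b = 556/7.42 = 74.93 m²/s.
So y_c = (74.93²/9.81)^(1/3) = 8.3 m.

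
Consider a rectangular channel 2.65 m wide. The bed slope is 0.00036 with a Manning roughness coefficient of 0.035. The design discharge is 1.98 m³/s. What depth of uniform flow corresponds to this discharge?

y_n = 1.68 m

Manning's equation rearranged: A R^(2/3) = nQ / (1·√S) = 0.035 × 1.98 / (√0.00036) = 3.652.
At y = 1.33 m: A R^(2/3) = 2.682 — short.
At y = 1.68 m: A R^(2/3) = 3.645 — close enough.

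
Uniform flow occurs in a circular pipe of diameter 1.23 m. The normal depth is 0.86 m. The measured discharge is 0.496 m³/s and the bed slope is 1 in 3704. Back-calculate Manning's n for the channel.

n = 0.015

For a circular section of diameter D = 1.23 m at depth y = 0.86 m, the central angle is θ = 2 arccos(1 − 2y/D) = 3.961 rad. Then A = (D²/8)(θ − sin θ) = 0.8873 m² and P = Dθ/2 = 2.436 m.
Hydraulic radius R = A/P = 0.8873/2.436 = 0.3642 m.
Rearranging Manning's equation: n = (1/Q) A R^(2/3) S^(1/2) = (1/0.496) × 0.8873 × 0.3642^(2/3) × √0.00027 = 0.015.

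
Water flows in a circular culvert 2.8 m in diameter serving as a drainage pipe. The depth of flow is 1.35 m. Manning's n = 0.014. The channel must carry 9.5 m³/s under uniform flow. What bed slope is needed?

S = 0.0034

For a circular section of diameter D = 2.8 m at depth y = 1.35 m, the central angle is θ = 2 arccos(1 − 2y/D) = 3.07 rad. Then A = (D²/8)(θ − sin θ) = 2.939 m² and P = Dθ/2 = 4.298 m.
Hydraulic radius R = A/P = 2.939/4.298 = 0.6837 m.
From Manning's equation, S = [nQ / (1 A R^(2/3))]² = [0.014 × 9.5 / (1 × 2.939 × 0.6837^(2/3))]² = 0.0034.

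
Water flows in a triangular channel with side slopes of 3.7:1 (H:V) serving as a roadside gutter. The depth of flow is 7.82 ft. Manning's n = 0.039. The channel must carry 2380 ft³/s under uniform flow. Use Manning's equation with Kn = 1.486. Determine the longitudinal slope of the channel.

For a triangular section with side slope z = 3.7: A = zy² = 3.7×7.82² = 226.3 ft²; P = 2y√(1+z²) = 2×7.82×3.833 = 59.94 ft.
Hydraulic radius R = A/P = 226.3/59.94 = 3.775 ft.
From Manning's equation, S = [nQ / (1.486 A R^(2/3))]² = [0.039 × 2380 / (1.486 × 226.3 × 3.775^(2/3))]² = 0.013.

S = 0.013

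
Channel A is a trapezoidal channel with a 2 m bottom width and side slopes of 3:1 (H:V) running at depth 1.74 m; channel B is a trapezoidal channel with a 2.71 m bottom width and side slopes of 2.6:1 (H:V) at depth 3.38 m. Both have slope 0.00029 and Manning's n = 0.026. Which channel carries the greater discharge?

Channel A: With bottom width b = 2 m and side slope z = 3: A = (b + zy)y = (2 + 3×1.74)×1.74 = 12.56 m²; P = b + 2y√(1+z²) = 2 + 2×1.74×3.162 = 13 m. Hydraulic radius R = A/P = 12.56/13 = 0.966 m. Q_A = (1/0.026)·12.56·0.966^(2/3)·√0.00029 = 8.041 m³/s.
Channel B: With bottom width b = 2.71 m and side slope z = 2.6: A = (b + zy)y = (2.71 + 2.6×3.38)×3.38 = 38.86 m²; P = b + 2y√(1+z²) = 2.71 + 2×3.38×2.786 = 21.54 m. Hydraulic radius R = A/P = 38.86/21.54 = 1.804 m. Q_B = (1/0.026)·38.86·1.804^(2/3)·√0.00029 = 37.72 m³/s.
Q_A = 8.041 m³/s vs Q_B = 37.72 m³/s, so channel B carries more.

channel B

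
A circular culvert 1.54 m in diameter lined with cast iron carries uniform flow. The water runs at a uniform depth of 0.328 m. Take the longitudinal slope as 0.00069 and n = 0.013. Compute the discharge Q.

Q = 0.198 m³/s

For a circular section of diameter D = 1.54 m at depth y = 0.328 m, the central angle is θ = 2 arccos(1 − 2y/D) = 1.919 rad. Then A = (D²/8)(θ − sin θ) = 0.2901 m² and P = Dθ/2 = 1.477 m.
Hydraulic radius R = A/P = 0.2901/1.477 = 0.1964 m.
Manning's equation: Q = (1/n) A R^(2/3) S^(1/2) = (1/0.013) × 0.2901 × 0.1964^(2/3) × 0.00069^(1/2) = 0.198 m³/s.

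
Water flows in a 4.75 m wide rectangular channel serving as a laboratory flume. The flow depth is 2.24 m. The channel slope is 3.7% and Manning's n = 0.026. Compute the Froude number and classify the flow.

supercritical

Flow area A = b·y = 4.75 × 2.24 = 10.64 m². Wetted perimeter P = b + 2y = 4.75 + 2×2.24 = 9.23 m.
Hydraulic radius R = A/P = 10.64/9.23 = 1.153 m.
V = (1/n) R^(2/3) √S = (1/0.026) × 1.153^(2/3) × √0.037 = 8.134 m/s. Hydraulic depth D_h = A/T = 10.64/4.75 = 2.24 m.
Froude number Fr = V/√(g·D_h) = 8.134/√(9.81×2.24) = 1.74, which is greater than 1, so the flow is supercritical.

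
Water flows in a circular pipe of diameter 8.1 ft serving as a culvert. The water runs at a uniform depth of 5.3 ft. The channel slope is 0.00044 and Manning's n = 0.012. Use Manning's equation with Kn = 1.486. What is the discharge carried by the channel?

Q = 164 ft³/s

For a circular section of diameter D = 8.1 ft at depth y = 5.3 ft, the central angle is θ = 2 arccos(1 − 2y/D) = 3.769 rad. Then A = (D²/8)(θ − sin θ) = 35.73 ft² and P = Dθ/2 = 15.26 ft.
Hydraulic radius R = A/P = 35.73/15.26 = 2.34 ft.
Manning's equation: Q = (1.486/n) A R^(2/3) S^(1/2) = (1.486/0.012) × 35.73 × 2.34^(2/3) × 0.00044^(1/2) = 164 ft³/s.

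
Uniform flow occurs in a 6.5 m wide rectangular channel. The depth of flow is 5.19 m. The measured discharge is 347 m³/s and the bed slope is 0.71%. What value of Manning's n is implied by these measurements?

Flow area A = b·y = 6.5 × 5.19 = 33.73 m². Wetted perimeter P = b + 2y = 6.5 + 2×5.19 = 16.88 m.
Hydraulic radius R = A/P = 33.73/16.88 = 1.999 m.
Rearranging Manning's equation: n = (1/Q) A R^(2/3) S^(1/2) = (1/347) × 33.73 × 1.999^(2/3) × √0.0071 = 0.013.

n = 0.013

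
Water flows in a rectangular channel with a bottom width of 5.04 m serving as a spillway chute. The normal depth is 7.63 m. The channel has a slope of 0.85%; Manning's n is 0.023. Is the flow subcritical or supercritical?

Flow area A = b·y = 5.04 × 7.63 = 38.46 m². Wetted perimeter P = b + 2y = 5.04 + 2×7.63 = 20.3 m.
Hydraulic radius R = A/P = 38.46/20.3 = 1.894 m.
V = (1/n) R^(2/3) √S = (1/0.023) × 1.894^(2/3) × √0.0085 = 6.137 m/s. Hydraulic depth D_h = A/T = 38.46/5.04 = 7.63 m.
Froude number Fr = V/√(g·D_h) = 6.137/√(9.81×7.63) = 0.709, which is less than 1, so the flow is subcritical.

subcritical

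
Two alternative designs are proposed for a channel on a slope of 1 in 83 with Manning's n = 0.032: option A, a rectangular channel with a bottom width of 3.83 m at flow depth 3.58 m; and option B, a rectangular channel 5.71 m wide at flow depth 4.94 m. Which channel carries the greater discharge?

channel B

Channel A: Flow area A = b·y = 3.83 × 3.58 = 13.71 m². Wetted perimeter P = b + 2y = 3.83 + 2×3.58 = 10.99 m. Hydraulic radius R = A/P = 13.71/10.99 = 1.248 m. Q_A = (1/0.032)·13.71·1.248^(2/3)·√0.01205 = 54.51 m³/s.
Channel B: Flow area A = b·y = 5.71 × 4.94 = 28.21 m². Wetted perimeter P = b + 2y = 5.71 + 2×4.94 = 15.59 m. Hydraulic radius R = A/P = 28.21/15.59 = 1.809 m. Q_B = (1/0.032)·28.21·1.809^(2/3)·√0.01205 = 143.7 m³/s.
Q_A = 54.51 m³/s vs Q_B = 143.7 m³/s, so channel B carries more.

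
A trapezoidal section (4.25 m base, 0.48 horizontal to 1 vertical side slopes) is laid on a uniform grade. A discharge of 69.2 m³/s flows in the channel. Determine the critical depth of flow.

At critical depth, Q² T / (g A³) = 1, i.e. A³/T = Q²/g = 69.2²/9.81 = 488.1.
Try y = 3.1 m: A³/T = 778.9 — over.
Try y = 2.17 m: A³/T = 239.1 — short.
Try y = 2.7 m: A³/T = 490.7 — ≈ 488.1.

y_c = 2.7 m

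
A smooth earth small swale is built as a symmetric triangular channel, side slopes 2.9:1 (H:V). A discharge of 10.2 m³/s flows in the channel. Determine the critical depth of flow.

At critical depth, Q² T / (g A³) = 1, i.e. A³/T = Q²/g = 10.2²/9.81 = 10.61.
Trying y = 1.54 m: A³/T = 36.42 — high.
Trying y = 1.2 m: A³/T = 10.46 — matches.

y_c = 1.2 m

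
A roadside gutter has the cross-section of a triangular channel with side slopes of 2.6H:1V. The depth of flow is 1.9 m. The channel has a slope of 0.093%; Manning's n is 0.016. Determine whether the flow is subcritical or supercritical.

subcritical

For a triangular section with side slope z = 2.6: A = zy² = 2.6×1.9² = 9.386 m²; P = 2y√(1+z²) = 2×1.9×2.786 = 10.59 m.
Hydraulic radius R = A/P = 9.386/10.59 = 0.8867 m.
V = (1/n) R^(2/3) √S = (1/0.016) × 0.8867^(2/3) × √0.00093 = 1.759 m/s. Hydraulic depth D_h = A/T = 9.386/9.88 = 0.95 m.
Froude number Fr = V/√(g·D_h) = 1.759/√(9.81×0.95) = 0.576, which is less than 1, so the flow is subcritical.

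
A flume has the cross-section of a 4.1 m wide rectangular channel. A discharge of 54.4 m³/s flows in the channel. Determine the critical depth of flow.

For a rectangular channel, critical depth y_c = (q²/g)^(1/3) where q = Q/b = 54.4/4.1 = 13.27 m²/s.
So y_c = (13.27²/9.81)^(1/3) = 2.62 m.

y_c = 2.62 m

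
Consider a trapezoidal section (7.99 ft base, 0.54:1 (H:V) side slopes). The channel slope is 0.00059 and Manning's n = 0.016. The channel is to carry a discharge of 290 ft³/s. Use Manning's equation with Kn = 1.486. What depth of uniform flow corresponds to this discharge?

y_n = 5.62 ft

Manning's equation rearranged: A R^(2/3) = nQ / (1.486·√S) = 0.016 × 290 / (1.486 × √0.00059) = 128.6.
Trying y = 6.88 ft: A R^(2/3) = 182.4 — too large.
Trying y = 3.88 ft: A R^(2/3) = 68.73 — too small.
Trying y = 5.62 ft: A R^(2/3) = 128.4 — matches.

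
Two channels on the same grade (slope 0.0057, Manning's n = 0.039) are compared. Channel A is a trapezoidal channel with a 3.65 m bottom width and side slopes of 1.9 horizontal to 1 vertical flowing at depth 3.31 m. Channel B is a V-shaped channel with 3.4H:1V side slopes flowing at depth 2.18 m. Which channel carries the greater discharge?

channel A

Channel A: With bottom width b = 3.65 m and side slope z = 1.9: A = (b + zy)y = (3.65 + 1.9×3.31)×3.31 = 32.9 m²; P = b + 2y√(1+z²) = 3.65 + 2×3.31×2.147 = 17.86 m. Hydraulic radius R = A/P = 32.9/17.86 = 1.842 m. Q_A = (1/0.039)·32.9·1.842^(2/3)·√0.0057 = 95.68 m³/s.
Channel B: For a triangular section with side slope z = 3.4: A = zy² = 3.4×2.18² = 16.16 m²; P = 2y√(1+z²) = 2×2.18×3.544 = 15.45 m. Hydraulic radius R = A/P = 16.16/15.45 = 1.046 m. Q_B = (1/0.039)·16.16·1.046^(2/3)·√0.0057 = 32.23 m³/s.
Q_A = 95.68 m³/s vs Q_B = 32.23 m³/s, so channel A carries more.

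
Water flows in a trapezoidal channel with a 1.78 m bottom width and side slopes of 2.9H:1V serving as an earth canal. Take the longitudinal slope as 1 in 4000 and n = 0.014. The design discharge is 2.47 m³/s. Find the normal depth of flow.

Manning's equation rearranged: A R^(2/3) = nQ / (1·√S) = 0.014 × 2.47 / (√0.00025) = 2.187.
At y = 0.957 m: A R^(2/3) = 2.996 — too large.
At y = 0.827 m: A R^(2/3) = 2.189 — ≈ 2.187.

y_n = 0.827 m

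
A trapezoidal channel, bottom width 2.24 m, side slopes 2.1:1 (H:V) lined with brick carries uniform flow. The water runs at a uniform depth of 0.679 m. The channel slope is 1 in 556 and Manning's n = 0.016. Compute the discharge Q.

With bottom width b = 2.24 m and side slope z = 2.1: A = (b + zy)y = (2.24 + 2.1×0.679)×0.679 = 2.489 m²; P = b + 2y√(1+z²) = 2.24 + 2×0.679×2.326 = 5.399 m.
Hydraulic radius R = A/P = 2.489/5.399 = 0.4611 m.
Manning's equation: Q = (1/n) A R^(2/3) S^(1/2) = (1/0.016) × 2.489 × 0.4611^(2/3) × 0.001799^(1/2) = 3.94 m³/s.

Q = 3.94 m³/s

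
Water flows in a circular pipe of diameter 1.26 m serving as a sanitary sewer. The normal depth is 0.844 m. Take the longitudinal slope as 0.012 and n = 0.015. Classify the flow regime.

For a circular section of diameter D = 1.26 m at depth y = 0.844 m, the central angle is θ = 2 arccos(1 − 2y/D) = 3.835 rad. Then A = (D²/8)(θ − sin θ) = 0.8878 m² and P = Dθ/2 = 2.416 m.
Hydraulic radius R = A/P = 0.8878/2.416 = 0.3675 m.
V = (1/n) R^(2/3) √S = (1/0.015) × 0.3675^(2/3) × √0.012 = 3.747 m/s. Hydraulic depth D_h = A/T = 0.8878/1.185 = 0.7492 m.
Froude number Fr = V/√(g·D_h) = 3.747/√(9.81×0.7492) = 1.38, which is greater than 1, so the flow is supercritical.

supercritical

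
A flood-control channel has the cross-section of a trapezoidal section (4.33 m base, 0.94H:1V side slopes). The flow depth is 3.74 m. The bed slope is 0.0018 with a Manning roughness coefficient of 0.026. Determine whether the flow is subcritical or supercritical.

With bottom width b = 4.33 m and side slope z = 0.94: A = (b + zy)y = (4.33 + 0.94×3.74)×3.74 = 29.34 m²; P = b + 2y√(1+z²) = 4.33 + 2×3.74×1.372 = 14.6 m.
Hydraulic radius R = A/P = 29.34/14.6 = 2.01 m.
V = (1/n) R^(2/3) √S = (1/0.026) × 2.01^(2/3) × √0.0018 = 2.599 m/s. Hydraulic depth D_h = A/T = 29.34/11.36 = 2.583 m.
Froude number Fr = V/√(g·D_h) = 2.599/√(9.81×2.583) = 0.516, which is less than 1, so the flow is subcritical.

subcritical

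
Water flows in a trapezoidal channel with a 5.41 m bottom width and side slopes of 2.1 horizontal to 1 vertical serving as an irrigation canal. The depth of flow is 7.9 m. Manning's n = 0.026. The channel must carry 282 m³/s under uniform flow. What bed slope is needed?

With bottom width b = 5.41 m and side slope z = 2.1: A = (b + zy)y = (5.41 + 2.1×7.9)×7.9 = 173.8 m²; P = b + 2y√(1+z²) = 5.41 + 2×7.9×2.326 = 42.16 m.
Hydraulic radius R = A/P = 173.8/42.16 = 4.122 m.
From Manning's equation, S = [nQ / (1 A R^(2/3))]² = [0.026 × 282 / (1 × 173.8 × 4.122^(2/3))]² = 0.000269.

S = 0.000269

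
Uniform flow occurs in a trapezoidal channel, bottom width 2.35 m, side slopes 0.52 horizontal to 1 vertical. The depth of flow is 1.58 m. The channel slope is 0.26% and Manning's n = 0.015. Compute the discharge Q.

Q = 15.3 m³/s

With bottom width b = 2.35 m and side slope z = 0.52: A = (b + zy)y = (2.35 + 0.52×1.58)×1.58 = 5.011 m²; P = b + 2y√(1+z²) = 2.35 + 2×1.58×1.127 = 5.912 m.
Hydraulic radius R = A/P = 5.011/5.912 = 0.8477 m.
Manning's equation: Q = (1/n) A R^(2/3) S^(1/2) = (1/0.015) × 5.011 × 0.8477^(2/3) × 0.0026^(1/2) = 15.3 m³/s.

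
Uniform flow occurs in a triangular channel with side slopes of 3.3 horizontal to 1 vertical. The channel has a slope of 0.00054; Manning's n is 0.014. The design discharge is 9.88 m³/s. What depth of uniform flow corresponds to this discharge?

Manning's equation rearranged: A R^(2/3) = nQ / (1·√S) = 0.014 × 9.88 / (√0.00054) = 5.952.
At y = 1.33 m: A R^(2/3) = 4.319 — too small.
At y = 1.65 m: A R^(2/3) = 7.675 — too large.
At y = 1.5 m: A R^(2/3) = 5.952 — close enough.

y_n = 1.5 m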